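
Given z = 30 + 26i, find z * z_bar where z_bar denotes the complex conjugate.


Step 1: conj(z) = 30 - 26i
Step 2: z * conj(z) = 30^2 + 26^2
Step 3: = 900 + 676 = 1576

1576


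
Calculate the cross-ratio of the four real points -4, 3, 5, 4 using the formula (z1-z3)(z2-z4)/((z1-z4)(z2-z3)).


Step 1: (z1-z3)(z2-z4) = (-9) * (-1) = 9
Step 2: (z1-z4)(z2-z3) = (-8) * (-2) = 16
Step 3: Cross-ratio = 9/16 = 9/16

9/16


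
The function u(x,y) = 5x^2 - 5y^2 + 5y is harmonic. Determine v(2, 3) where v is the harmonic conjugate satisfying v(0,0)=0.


Step 1: v_x = -u_y = 10y - 5
Step 2: v_y = u_x = 10x + 0
Step 3: v = 10xy - 5x + C
Step 4: v(0,0) = 0 => C = 0
Step 5: v(2, 3) = 50

50


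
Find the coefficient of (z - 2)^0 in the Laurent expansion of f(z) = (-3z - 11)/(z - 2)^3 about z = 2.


Step 1: Write the numerator in powers of (z - 2): -3z - 11 = -3(z - 2) + (-3*2 - 11) = -3(z - 2) - 17
Step 2: Divide by (z - 2)^3: f(z) = -17(z - 2)^(-3) - 3(z - 2)^(-2)
Step 3: This finite sum is the Laurent series of f about z = 2.
Step 4: Only the powers -3 and -2 appear, so the coefficient of (z - 2)^0 = 0

0


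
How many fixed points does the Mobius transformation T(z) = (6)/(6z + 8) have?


Step 1: Fixed points satisfy T(z) = z
Step 2: 6z^2 + 8z - 6 = 0
Step 3: Discriminant = 8^2 - 4*6*(-6) = 208
Step 4: Number of fixed points = 2

2


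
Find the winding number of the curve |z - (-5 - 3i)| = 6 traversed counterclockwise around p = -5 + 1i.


Step 1: Center c = (-5, -3), radius = 6
Step 2: |p - c|^2 = 0^2 + 4^2 = 16
Step 3: r^2 = 36
Step 4: |p-c| < r so winding number = 1

1


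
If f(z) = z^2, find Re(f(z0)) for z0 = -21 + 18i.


Step 1: z0 = -21 + 18i
Step 2: z0^2 = (-21)^2 - 18^2 - 756i
Step 3: real part = 441 - 324 = 117

117


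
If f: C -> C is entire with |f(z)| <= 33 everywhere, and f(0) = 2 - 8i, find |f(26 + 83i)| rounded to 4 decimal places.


Step 1: By Liouville's theorem, a bounded entire function is constant.
Step 2: f(z) = f(0) = 2 - 8i for all z.
Step 3: |f(w)| = |2 - 8i| = sqrt(4 + 64)
Step 4: = 8.2462

8.2462


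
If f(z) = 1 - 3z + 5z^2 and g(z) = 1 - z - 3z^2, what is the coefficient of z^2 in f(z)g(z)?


Step 1: z^2 term in f*g comes from: (1)*(-3z^2) + (-3z)*(-z) + (5z^2)*(1)
Step 2: = -3 + 3 + 5
Step 3: = 5

5


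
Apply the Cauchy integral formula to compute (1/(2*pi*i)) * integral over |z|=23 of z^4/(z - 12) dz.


Step 1: f(z) = z^4, a = 12 is inside |z| = 23
Step 2: By Cauchy integral formula: (1/(2pi*i)) * integral = f(a)
Step 3: f(12) = 12^4 = 20736

20736


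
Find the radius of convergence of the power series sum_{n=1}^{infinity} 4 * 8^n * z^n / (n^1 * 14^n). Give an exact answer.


Step 1: General term a_n = 4 * 8^n / (n^1 * 14^n)
Step 2: By the root test, |a_n|^(1/n) = 4^(1/n) * 8 / (n^(1/n) * 14) -> 8/14 as n -> infinity (since 4^(1/n) -> 1 and n^(1/n) -> 1)
Step 3: R = 1/lim|a_n|^(1/n) = 14/8 = 7/4

7/4


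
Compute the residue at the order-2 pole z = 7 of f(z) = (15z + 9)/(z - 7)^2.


Step 1: Pole of order 2 at z = 7
Step 2: Res = lim d/dz [(z - 7)^2 * f(z)] as z -> 7
Step 3: (z - 7)^2 * f(z) = 15z + 9
Step 4: d/dz[15z + 9] = 15

15


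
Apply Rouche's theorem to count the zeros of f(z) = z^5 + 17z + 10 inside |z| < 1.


Step 1: On |z| = 1 the three terms have sizes |z^5| = 1^5 = 1, |17z| = 17*1 = 17, |10| = 10
Step 2: The dominant term is g(z) = 17z; let h(z) = z^5 + 10 so f = g + h
Step 3: On |z| = 1: |g| = 17 and |h| <= 1 + 10 = 11
Step 4: Since 17 > 11, |h| < |g| on |z| = 1, so by Rouche f has the same number of zeros as g inside |z| < 1
Step 5: g(z) = 17z has 1 zero (at the origin, multiplicity 1) inside |z| < 1. Answer = 1

1


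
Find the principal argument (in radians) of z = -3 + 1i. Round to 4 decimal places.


Step 1: z = -3 + 1i
Step 2: arg(z) = atan2(1, -3)
Step 3: arg(z) = 2.8198

2.8198


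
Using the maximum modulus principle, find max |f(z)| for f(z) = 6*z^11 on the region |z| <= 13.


Step 1: On |z| = 13, |f(z)| = 6 * |z|^11 = 6 * 13^11
Step 2: By maximum modulus principle, maximum is on boundary.
Step 3: Maximum = 6 * 1792160394037 = 10752962364222

10752962364222


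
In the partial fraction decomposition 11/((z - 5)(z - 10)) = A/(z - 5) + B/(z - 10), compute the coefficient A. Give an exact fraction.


Step 1: Multiply both sides by (z - 5) and set z = 5
Step 2: A = 11 / (5 - 10)
Step 3: A = 11 / (-5)
Step 4: A = -11/5

-11/5


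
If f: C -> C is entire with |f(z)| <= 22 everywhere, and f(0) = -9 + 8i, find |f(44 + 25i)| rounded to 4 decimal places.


Step 1: By Liouville's theorem, a bounded entire function is constant.
Step 2: f(z) = f(0) = -9 + 8i for all z.
Step 3: |f(w)| = |-9 + 8i| = sqrt(81 + 64)
Step 4: = 12.0416

12.0416


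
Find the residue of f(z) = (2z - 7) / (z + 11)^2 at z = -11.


Step 1: Pole of order 2 at z = -11
Step 2: Res = lim d/dz [(z + 11)^2 * f(z)] as z -> -11
Step 3: (z + 11)^2 * f(z) = 2z - 7
Step 4: d/dz[2z - 7] = 2

2


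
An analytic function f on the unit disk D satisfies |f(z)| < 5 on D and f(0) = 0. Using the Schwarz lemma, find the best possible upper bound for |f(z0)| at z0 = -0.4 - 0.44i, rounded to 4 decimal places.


Step 1: g = f/5 maps D -> D with g(0) = 0, so by the Schwarz lemma |g(z)| <= |z|, i.e. |f(z)| <= 5|z|; this is sharp (f(z) = 5z).
Step 2: |z0|^2 = (-0.4)^2 + (-0.44)^2 = 0.3536
Step 3: |z0| = sqrt(0.3536) = 0.594643
Step 4: Best bound = 5 * |z0| = 5 * 0.594643 = 2.9732

2.9732


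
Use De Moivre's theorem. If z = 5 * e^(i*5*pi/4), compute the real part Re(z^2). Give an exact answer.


Step 1: By De Moivre's theorem, z^2 = 5^2 * e^(i*2*5*pi/4) = 25 * (cos(5*pi/2) + i*sin(5*pi/2))
Step 2: |z|^2 = 5^2 = 25
Step 3: Reduce the angle mod 2*pi: 5*pi/2 - 2*pi = pi/2
Step 4: cos(pi/2) = 0
Step 5: Re(z^2) = 25 * 0 = 0

0


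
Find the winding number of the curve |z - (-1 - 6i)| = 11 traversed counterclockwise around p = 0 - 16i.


Step 1: Center c = (-1, -6), radius = 11
Step 2: |p - c|^2 = 1^2 + (-10)^2 = 101
Step 3: r^2 = 121
Step 4: |p-c| < r so winding number = 1

1


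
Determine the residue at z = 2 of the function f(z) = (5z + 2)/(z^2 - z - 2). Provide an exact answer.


Step 1: Q(z) = z^2 - z - 2 = (z - 2)(z + 1)
Step 2: Q'(z) = 2z - 1
Step 3: Q'(2) = 3, P(2) = 12
Step 4: Res = P(2)/Q'(2) = 12/3 = 4

4


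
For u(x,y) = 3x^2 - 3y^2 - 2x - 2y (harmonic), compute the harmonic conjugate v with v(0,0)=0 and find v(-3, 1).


Step 1: v_x = -u_y = 6y + 2
Step 2: v_y = u_x = 6x - 2
Step 3: v = 6xy + 2x - 2y + C
Step 4: v(0,0) = 0 => C = 0
Step 5: v(-3, 1) = -26

-26


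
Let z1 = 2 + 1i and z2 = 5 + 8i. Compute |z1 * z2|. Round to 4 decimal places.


Step 1: |z1| = sqrt(2^2 + 1^2) = sqrt(5)
Step 2: |z2| = sqrt(5^2 + 8^2) = sqrt(89)
Step 3: |z1*z2| = |z1|*|z2| = sqrt(5) * sqrt(89) = sqrt(5 * 89) = sqrt(445)
Step 4: = 21.095

21.095


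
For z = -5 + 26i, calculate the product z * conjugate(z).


Step 1: conj(z) = -5 - 26i
Step 2: z * conj(z) = (-5)^2 + 26^2
Step 3: = 25 + 676 = 701

701


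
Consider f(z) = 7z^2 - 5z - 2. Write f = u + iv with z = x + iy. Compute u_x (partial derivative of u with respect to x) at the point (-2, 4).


Step 1: f(z) = 7(x+iy)^2 - 5(x+iy) - 2
Step 2: u = 7(x^2 - y^2) - 5x - 2
Step 3: u_x = 14x - 5
Step 4: At (-2, 4): u_x = -28 - 5 = -33

-33


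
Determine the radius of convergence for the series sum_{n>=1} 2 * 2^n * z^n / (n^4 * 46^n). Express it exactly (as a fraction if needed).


Step 1: General term a_n = 2 * 2^n / (n^4 * 46^n)
Step 2: By the root test, |a_n|^(1/n) = 2^(1/n) * 2 / (n^(4/n) * 46) -> 2/46 as n -> infinity (since 2^(1/n) -> 1 and n^(4/n) -> 1)
Step 3: R = 1/lim|a_n|^(1/n) = 46/2 = 23

23


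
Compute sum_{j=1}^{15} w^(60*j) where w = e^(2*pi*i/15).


Step 1: The sum sum_{j=1}^{n} w^(k*j) equals n if n | k, else 0.
Step 2: Here n = 15, k = 60
Step 3: Does n divide k? 15 | 60 -> True
Step 4: Sum = 15

15


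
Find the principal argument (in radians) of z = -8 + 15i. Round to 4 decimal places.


Step 1: z = -8 + 15i
Step 2: arg(z) = atan2(15, -8)
Step 3: arg(z) = 2.0608

2.0608


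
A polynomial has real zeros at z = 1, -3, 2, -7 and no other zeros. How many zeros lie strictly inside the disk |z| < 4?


Step 1: Check each root:
  z = 1: |1| = 1 < 4
  z = -3: |-3| = 3 < 4
  z = 2: |2| = 2 < 4
  z = -7: |-7| = 7 >= 4
Step 2: Count = 3

3


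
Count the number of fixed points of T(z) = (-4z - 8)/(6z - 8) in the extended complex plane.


Step 1: Fixed points satisfy T(z) = z
Step 2: 6z^2 - 4z + 8 = 0
Step 3: Discriminant = (-4)^2 - 4*6*8 = -176
Step 4: Number of fixed points = 2

2


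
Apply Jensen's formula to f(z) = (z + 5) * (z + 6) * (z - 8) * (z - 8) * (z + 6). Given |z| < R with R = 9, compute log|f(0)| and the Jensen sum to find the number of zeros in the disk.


Jensen's formula: (1/2pi)*integral log|f(Re^it)|dt = log|f(0)| + sum_{|a_k|<R} log(R/|a_k|)
Step 1: f(0) = 5 * 6 * (-8) * (-8) * 6 = 11520
Step 2: log|f(0)| = log|-5| + log|-6| + log|8| + log|8| + log|-6| = 9.3518
Step 3: Zeros inside |z| < 9: -5, -6, 8, 8, -6
Step 4: Jensen sum = log(9/5) + log(9/6) + log(9/8) + log(9/8) + log(9/6) = 1.6343
Step 5: n(R) = number of terms in the Jensen sum = count of zeros inside |z| < 9 = 5

5


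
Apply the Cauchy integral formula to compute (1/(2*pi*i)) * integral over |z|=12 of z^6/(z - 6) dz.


Step 1: f(z) = z^6, a = 6 is inside |z| = 12
Step 2: By Cauchy integral formula: (1/(2pi*i)) * integral = f(a)
Step 3: f(6) = 6^6 = 46656

46656


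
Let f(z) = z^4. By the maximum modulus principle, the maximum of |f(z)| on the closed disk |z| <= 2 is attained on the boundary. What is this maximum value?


Step 1: On |z| = 2, |f(z)| = |z|^4 = 2^4
Step 2: By maximum modulus principle, maximum is on boundary.
Step 3: Maximum = 16 = 16

16


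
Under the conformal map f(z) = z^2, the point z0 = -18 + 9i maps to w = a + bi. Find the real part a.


Step 1: z0 = -18 + 9i
Step 2: z0^2 = (-18)^2 - 9^2 - 324i
Step 3: real part = 324 - 81 = 243

243


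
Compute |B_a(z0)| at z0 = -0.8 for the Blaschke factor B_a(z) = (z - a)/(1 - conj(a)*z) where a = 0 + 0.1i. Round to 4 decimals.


Step 1: Numerator z0 - a = -0.8 - (0 + 0.1i) = -0.8 - 0.1i
Step 2: Denominator 1 - conj(a)*z0 = 1 - (0 - 0.1i)*(-0.8) = 1 - 0.08i
Step 3: |z0 - a|^2 = (-0.8)^2 + (-0.1)^2 = 0.65; |1 - conj(a)*z0|^2 = 1^2 + (-0.08)^2 = 1.0064
Step 4: |B_a(-0.8)| = sqrt(0.65 / 1.0064) = sqrt(0.645866)
Step 5: = 0.8037

0.8037


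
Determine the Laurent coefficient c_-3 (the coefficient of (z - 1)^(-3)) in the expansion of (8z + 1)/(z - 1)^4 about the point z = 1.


Step 1: Write the numerator in powers of (z - 1): 8z + 1 = 8(z - 1) + (8*1 + 1) = 8(z - 1) + 9
Step 2: Divide by (z - 1)^4: f(z) = 9(z - 1)^(-4) + 8(z - 1)^(-3)
Step 3: This finite sum is the Laurent series of f about z = 1.
Step 4: Coefficient of (z - 1)^(-3) = coefficient of (z - 1) in the re-centred numerator = 8

8


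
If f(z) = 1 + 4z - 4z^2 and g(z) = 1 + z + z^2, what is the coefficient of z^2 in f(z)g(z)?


Step 1: z^2 term in f*g comes from: (1)*(z^2) + (4z)*(z) + (-4z^2)*(1)
Step 2: = 1 + 4 - 4
Step 3: = 1

1


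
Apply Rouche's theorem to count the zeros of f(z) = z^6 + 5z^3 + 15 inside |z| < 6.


Step 1: On |z| = 6 the three terms have sizes |z^6| = 6^6 = 46656, |5z^3| = 5*6^3 = 1080, |15| = 15
Step 2: The dominant term is g(z) = z^6; let h(z) = 5z^3 + 15 so f = g + h
Step 3: On |z| = 6: |g| = 46656 and |h| <= 1080 + 15 = 1095
Step 4: Since 46656 > 1095, |h| < |g| on |z| = 6, so by Rouche f has the same number of zeros as g inside |z| < 6
Step 5: g(z) = z^6 has 6 zeros (all at the origin) inside |z| < 6. Answer = 6

6


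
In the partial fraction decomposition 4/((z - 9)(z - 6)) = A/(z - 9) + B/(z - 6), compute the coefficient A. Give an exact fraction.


Step 1: Multiply both sides by (z - 9) and set z = 9
Step 2: A = 4 / (9 - 6)
Step 3: A = 4 / 3
Step 4: A = 4/3

4/3


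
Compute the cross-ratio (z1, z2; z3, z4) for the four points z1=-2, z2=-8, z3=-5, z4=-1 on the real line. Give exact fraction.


Step 1: (z1-z3)(z2-z4) = 3 * (-7) = -21
Step 2: (z1-z4)(z2-z3) = (-1) * (-3) = 3
Step 3: Cross-ratio = -21/3 = -7

-7


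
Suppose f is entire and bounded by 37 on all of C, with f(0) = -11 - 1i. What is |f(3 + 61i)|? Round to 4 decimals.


Step 1: By Liouville's theorem, a bounded entire function is constant.
Step 2: f(z) = f(0) = -11 - 1i for all z.
Step 3: |f(w)| = |-11 - 1i| = sqrt(121 + 1)
Step 4: = 11.0454

11.0454


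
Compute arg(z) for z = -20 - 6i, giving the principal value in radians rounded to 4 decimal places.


Step 1: z = -20 - 6i
Step 2: arg(z) = atan2(-6, -20)
Step 3: arg(z) = -2.8501

-2.8501


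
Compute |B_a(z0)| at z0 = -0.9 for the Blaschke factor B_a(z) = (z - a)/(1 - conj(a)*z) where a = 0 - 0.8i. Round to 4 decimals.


Step 1: Numerator z0 - a = -0.9 - (0 - 0.8i) = -0.9 + 0.8i
Step 2: Denominator 1 - conj(a)*z0 = 1 - (0 + 0.8i)*(-0.9) = 1 + 0.72i
Step 3: |z0 - a|^2 = (-0.9)^2 + 0.8^2 = 1.45; |1 - conj(a)*z0|^2 = 1^2 + 0.72^2 = 1.5184
Step 4: |B_a(-0.9)| = sqrt(1.45 / 1.5184) = sqrt(0.954953)
Step 5: = 0.9772

0.9772


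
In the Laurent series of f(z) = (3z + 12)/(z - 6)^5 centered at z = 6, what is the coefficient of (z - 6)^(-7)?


Step 1: Write the numerator in powers of (z - 6): 3z + 12 = 3(z - 6) + (3*6 + 12) = 3(z - 6) + 30
Step 2: Divide by (z - 6)^5: f(z) = 30(z - 6)^(-5) + 3(z - 6)^(-4)
Step 3: This finite sum is the Laurent series of f about z = 6.
Step 4: Only the powers -5 and -4 appear, so the coefficient of (z - 6)^(-7) = 0

0


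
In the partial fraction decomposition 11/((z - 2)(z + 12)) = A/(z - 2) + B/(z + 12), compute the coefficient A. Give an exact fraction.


Step 1: Multiply both sides by (z - 2) and set z = 2
Step 2: A = 11 / (2 + 12)
Step 3: A = 11 / 14
Step 4: A = 11/14

11/14


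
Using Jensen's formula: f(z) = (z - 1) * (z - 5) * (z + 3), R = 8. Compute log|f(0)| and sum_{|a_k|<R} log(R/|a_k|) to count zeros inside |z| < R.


Jensen's formula: (1/2pi)*integral log|f(Re^it)|dt = log|f(0)| + sum_{|a_k|<R} log(R/|a_k|)
Step 1: f(0) = (-1) * (-5) * 3 = 15
Step 2: log|f(0)| = log|1| + log|5| + log|-3| = 2.7081
Step 3: Zeros inside |z| < 8: 1, 5, -3
Step 4: Jensen sum = log(8/1) + log(8/5) + log(8/3) = 3.5303
Step 5: n(R) = number of terms in the Jensen sum = count of zeros inside |z| < 8 = 3

3


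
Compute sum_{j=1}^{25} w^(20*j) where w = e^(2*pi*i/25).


Step 1: The sum sum_{j=1}^{n} w^(k*j) equals n if n | k, else 0.
Step 2: Here n = 25, k = 20
Step 3: Does n divide k? 25 | 20 -> False
Step 4: Sum = 0

0


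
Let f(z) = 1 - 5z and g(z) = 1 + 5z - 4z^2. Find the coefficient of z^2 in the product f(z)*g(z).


Step 1: z^2 term in f*g comes from: (1)*(-4z^2) + (-5z)*(5z) + (0)*(1)
Step 2: = -4 - 25 + 0
Step 3: = -29

-29


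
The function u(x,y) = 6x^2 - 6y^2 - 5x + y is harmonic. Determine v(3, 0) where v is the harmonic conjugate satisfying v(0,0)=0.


Step 1: v_x = -u_y = 12y - 1
Step 2: v_y = u_x = 12x - 5
Step 3: v = 12xy - x - 5y + C
Step 4: v(0,0) = 0 => C = 0
Step 5: v(3, 0) = -3

-3


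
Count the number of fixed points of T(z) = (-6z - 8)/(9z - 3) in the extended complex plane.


Step 1: Fixed points satisfy T(z) = z
Step 2: 9z^2 + 3z + 8 = 0
Step 3: Discriminant = 3^2 - 4*9*8 = -279
Step 4: Number of fixed points = 2

2


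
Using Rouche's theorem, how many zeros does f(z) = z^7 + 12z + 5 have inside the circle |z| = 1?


Step 1: On |z| = 1 the three terms have sizes |z^7| = 1^7 = 1, |12z| = 12*1 = 12, |5| = 5
Step 2: The dominant term is g(z) = 12z; let h(z) = z^7 + 5 so f = g + h
Step 3: On |z| = 1: |g| = 12 and |h| <= 1 + 5 = 6
Step 4: Since 12 > 6, |h| < |g| on |z| = 1, so by Rouche f has the same number of zeros as g inside |z| < 1
Step 5: g(z) = 12z has 1 zero (at the origin, multiplicity 1) inside |z| < 1. Answer = 1

1


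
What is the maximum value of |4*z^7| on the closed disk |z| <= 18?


Step 1: On |z| = 18, |f(z)| = 4 * |z|^7 = 4 * 18^7
Step 2: By maximum modulus principle, maximum is on boundary.
Step 3: Maximum = 4 * 612220032 = 2448880128

2448880128


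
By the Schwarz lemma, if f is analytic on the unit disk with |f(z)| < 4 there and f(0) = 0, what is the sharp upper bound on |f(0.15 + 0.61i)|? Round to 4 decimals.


Step 1: g = f/4 maps D -> D with g(0) = 0, so by the Schwarz lemma |g(z)| <= |z|, i.e. |f(z)| <= 4|z|; this is sharp (f(z) = 4z).
Step 2: |z0|^2 = 0.15^2 + 0.61^2 = 0.3946
Step 3: |z0| = sqrt(0.3946) = 0.628172
Step 4: Best bound = 4 * |z0| = 4 * 0.628172 = 2.5127

2.5127


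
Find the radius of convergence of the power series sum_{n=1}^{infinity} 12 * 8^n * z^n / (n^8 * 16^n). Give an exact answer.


Step 1: General term a_n = 12 * 8^n / (n^8 * 16^n)
Step 2: By the root test, |a_n|^(1/n) = 12^(1/n) * 8 / (n^(8/n) * 16) -> 8/16 as n -> infinity (since 12^(1/n) -> 1 and n^(8/n) -> 1)
Step 3: R = 1/lim|a_n|^(1/n) = 16/8 = 2

2


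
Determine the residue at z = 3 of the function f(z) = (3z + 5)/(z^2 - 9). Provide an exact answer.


Step 1: Q(z) = z^2 - 9 = (z - 3)(z + 3)
Step 2: Q'(z) = 2z
Step 3: Q'(3) = 6, P(3) = 14
Step 4: Res = P(3)/Q'(3) = 14/6 = 7/3

7/3


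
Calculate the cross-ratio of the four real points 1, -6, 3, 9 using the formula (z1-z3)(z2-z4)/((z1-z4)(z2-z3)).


Step 1: (z1-z3)(z2-z4) = (-2) * (-15) = 30
Step 2: (z1-z4)(z2-z3) = (-8) * (-9) = 72
Step 3: Cross-ratio = 30/72 = 5/12

5/12


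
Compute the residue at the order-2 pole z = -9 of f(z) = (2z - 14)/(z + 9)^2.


Step 1: Pole of order 2 at z = -9
Step 2: Res = lim d/dz [(z + 9)^2 * f(z)] as z -> -9
Step 3: (z + 9)^2 * f(z) = 2z - 14
Step 4: d/dz[2z - 14] = 2

2


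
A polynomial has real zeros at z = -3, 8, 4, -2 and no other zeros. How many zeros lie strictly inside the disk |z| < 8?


Step 1: Check each root:
  z = -3: |-3| = 3 < 8
  z = 8: |8| = 8 >= 8
  z = 4: |4| = 4 < 8
  z = -2: |-2| = 2 < 8
Step 2: Count = 3

3


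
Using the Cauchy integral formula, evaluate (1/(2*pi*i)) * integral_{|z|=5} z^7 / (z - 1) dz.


Step 1: f(z) = z^7, a = 1 is inside |z| = 5
Step 2: By Cauchy integral formula: (1/(2pi*i)) * integral = f(a)
Step 3: f(1) = 1^7 = 1

1


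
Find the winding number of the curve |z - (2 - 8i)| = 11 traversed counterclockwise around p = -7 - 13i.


Step 1: Center c = (2, -8), radius = 11
Step 2: |p - c|^2 = (-9)^2 + (-5)^2 = 106
Step 3: r^2 = 121
Step 4: |p-c| < r so winding number = 1

1


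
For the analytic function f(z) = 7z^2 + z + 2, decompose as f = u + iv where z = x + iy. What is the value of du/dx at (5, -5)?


Step 1: f(z) = 7(x+iy)^2 + (x+iy) + 2
Step 2: u = 7(x^2 - y^2) + x + 2
Step 3: u_x = 14x + 1
Step 4: At (5, -5): u_x = 70 + 1 = 71

71


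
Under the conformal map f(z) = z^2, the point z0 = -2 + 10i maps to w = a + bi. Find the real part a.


Step 1: z0 = -2 + 10i
Step 2: z0^2 = (-2)^2 - 10^2 - 40i
Step 3: real part = 4 - 100 = -96

-96


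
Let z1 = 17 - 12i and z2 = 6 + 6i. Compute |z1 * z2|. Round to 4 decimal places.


Step 1: |z1| = sqrt(17^2 + (-12)^2) = sqrt(433)
Step 2: |z2| = sqrt(6^2 + 6^2) = sqrt(72)
Step 3: |z1*z2| = |z1|*|z2| = sqrt(433) * sqrt(72) = sqrt(433 * 72) = sqrt(31176)
Step 4: = 176.5673

176.5673


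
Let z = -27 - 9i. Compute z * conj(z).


Step 1: conj(z) = -27 + 9i
Step 2: z * conj(z) = (-27)^2 + (-9)^2
Step 3: = 729 + 81 = 810

810


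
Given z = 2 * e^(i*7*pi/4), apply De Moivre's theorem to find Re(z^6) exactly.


Step 1: By De Moivre's theorem, z^6 = 2^6 * e^(i*6*7*pi/4) = 64 * (cos(21*pi/2) + i*sin(21*pi/2))
Step 2: |z|^6 = 2^6 = 64
Step 3: Reduce the angle mod 2*pi: 21*pi/2 - 10*pi = pi/2
Step 4: cos(pi/2) = 0
Step 5: Re(z^6) = 64 * 0 = 0

0


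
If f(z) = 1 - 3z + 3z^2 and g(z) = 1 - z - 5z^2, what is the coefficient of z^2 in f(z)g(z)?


Step 1: z^2 term in f*g comes from: (1)*(-5z^2) + (-3z)*(-z) + (3z^2)*(1)
Step 2: = -5 + 3 + 3
Step 3: = 1

1


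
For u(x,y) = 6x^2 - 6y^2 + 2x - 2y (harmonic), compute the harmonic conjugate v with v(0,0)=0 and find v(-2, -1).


Step 1: v_x = -u_y = 12y + 2
Step 2: v_y = u_x = 12x + 2
Step 3: v = 12xy + 2x + 2y + C
Step 4: v(0,0) = 0 => C = 0
Step 5: v(-2, -1) = 18

18


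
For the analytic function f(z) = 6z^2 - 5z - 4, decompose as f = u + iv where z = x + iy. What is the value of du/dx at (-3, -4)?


Step 1: f(z) = 6(x+iy)^2 - 5(x+iy) - 4
Step 2: u = 6(x^2 - y^2) - 5x - 4
Step 3: u_x = 12x - 5
Step 4: At (-3, -4): u_x = -36 - 5 = -41

-41


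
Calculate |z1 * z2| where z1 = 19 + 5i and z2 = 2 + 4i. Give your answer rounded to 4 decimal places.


Step 1: |z1| = sqrt(19^2 + 5^2) = sqrt(386)
Step 2: |z2| = sqrt(2^2 + 4^2) = sqrt(20)
Step 3: |z1*z2| = |z1|*|z2| = sqrt(386) * sqrt(20) = sqrt(386 * 20) = sqrt(7720)
Step 4: = 87.8635

87.8635


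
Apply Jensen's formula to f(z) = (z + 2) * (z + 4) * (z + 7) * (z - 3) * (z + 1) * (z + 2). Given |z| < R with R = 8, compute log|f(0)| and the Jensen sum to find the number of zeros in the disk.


Jensen's formula: (1/2pi)*integral log|f(Re^it)|dt = log|f(0)| + sum_{|a_k|<R} log(R/|a_k|)
Step 1: f(0) = 2 * 4 * 7 * (-3) * 1 * 2 = -336
Step 2: log|f(0)| = log|-2| + log|-4| + log|-7| + log|3| + log|-1| + log|-2| = 5.8171
Step 3: Zeros inside |z| < 8: -2, -4, -7, 3, -1, -2
Step 4: Jensen sum = log(8/2) + log(8/4) + log(8/7) + log(8/3) + log(8/1) + log(8/2) = 6.6595
Step 5: n(R) = number of terms in the Jensen sum = count of zeros inside |z| < 8 = 6

6


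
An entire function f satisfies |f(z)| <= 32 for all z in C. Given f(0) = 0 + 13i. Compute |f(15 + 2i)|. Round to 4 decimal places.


Step 1: By Liouville's theorem, a bounded entire function is constant.
Step 2: f(z) = f(0) = 0 + 13i for all z.
Step 3: |f(w)| = |0 + 13i| = sqrt(0 + 169)
Step 4: = 13.0

13.0


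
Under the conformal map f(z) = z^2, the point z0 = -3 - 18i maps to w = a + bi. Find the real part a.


Step 1: z0 = -3 - 18i
Step 2: z0^2 = (-3)^2 - (-18)^2 + 108i
Step 3: real part = 9 - 324 = -315

-315


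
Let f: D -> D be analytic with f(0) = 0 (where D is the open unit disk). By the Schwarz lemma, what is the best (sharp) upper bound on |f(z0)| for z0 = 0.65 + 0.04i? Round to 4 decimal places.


Step 1: Schwarz lemma: if f: D -> D is analytic with f(0) = 0, then |f(z)| <= |z| for all z in D, and this is sharp (f(z) = z).
Step 2: |z0|^2 = 0.65^2 + 0.04^2 = 0.4241
Step 3: |z0| = sqrt(0.4241) = 0.65123
Step 4: Best bound = |z0| = 0.6512

0.6512


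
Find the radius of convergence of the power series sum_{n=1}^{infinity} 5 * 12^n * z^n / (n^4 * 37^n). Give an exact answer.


Step 1: General term a_n = 5 * 12^n / (n^4 * 37^n)
Step 2: By the root test, |a_n|^(1/n) = 5^(1/n) * 12 / (n^(4/n) * 37) -> 12/37 as n -> infinity (since 5^(1/n) -> 1 and n^(4/n) -> 1)
Step 3: R = 1/lim|a_n|^(1/n) = 37/12

37/12


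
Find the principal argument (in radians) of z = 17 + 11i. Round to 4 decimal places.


Step 1: z = 17 + 11i
Step 2: arg(z) = atan2(11, 17)
Step 3: arg(z) = 0.5743

0.5743


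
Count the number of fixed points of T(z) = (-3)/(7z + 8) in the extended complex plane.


Step 1: Fixed points satisfy T(z) = z
Step 2: 7z^2 + 8z + 3 = 0
Step 3: Discriminant = 8^2 - 4*7*3 = -20
Step 4: Number of fixed points = 2

2


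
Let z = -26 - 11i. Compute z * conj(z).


Step 1: conj(z) = -26 + 11i
Step 2: z * conj(z) = (-26)^2 + (-11)^2
Step 3: = 676 + 121 = 797

797


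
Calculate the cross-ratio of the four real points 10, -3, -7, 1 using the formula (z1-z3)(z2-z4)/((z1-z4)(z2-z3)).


Step 1: (z1-z3)(z2-z4) = 17 * (-4) = -68
Step 2: (z1-z4)(z2-z3) = 9 * 4 = 36
Step 3: Cross-ratio = -68/36 = -17/9

-17/9


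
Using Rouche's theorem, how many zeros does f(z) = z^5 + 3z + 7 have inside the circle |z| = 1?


Step 1: On |z| = 1 the three terms have sizes |z^5| = 1^5 = 1, |3z| = 3*1 = 3, |7| = 7
Step 2: The dominant term is g(z) = 7; let h(z) = z^5 + 3z so f = g + h
Step 3: On |z| = 1: |g| = 7 and |h| <= 1 + 3 = 4
Step 4: Since 7 > 4, |h| < |g| on |z| = 1, so by Rouche f has the same number of zeros as g inside |z| < 1
Step 5: g(z) = 7 is a nonzero constant with no zeros inside |z| < 1. Answer = 0

0


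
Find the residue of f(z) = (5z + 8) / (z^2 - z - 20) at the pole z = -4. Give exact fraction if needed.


Step 1: Q(z) = z^2 - z - 20 = (z + 4)(z - 5)
Step 2: Q'(z) = 2z - 1
Step 3: Q'(-4) = -9, P(-4) = -12
Step 4: Res = P(-4)/Q'(-4) = -12/(-9) = 4/3

4/3


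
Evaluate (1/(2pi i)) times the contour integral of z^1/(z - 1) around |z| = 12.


Step 1: f(z) = z^1, a = 1 is inside |z| = 12
Step 2: By Cauchy integral formula: (1/(2pi*i)) * integral = f(a)
Step 3: f(1) = 1^1 = 1

1


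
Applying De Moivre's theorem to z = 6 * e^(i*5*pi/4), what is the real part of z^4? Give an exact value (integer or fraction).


Step 1: By De Moivre's theorem, z^4 = 6^4 * e^(i*4*5*pi/4) = 1296 * (cos(5*pi) + i*sin(5*pi))
Step 2: |z|^4 = 6^4 = 1296
Step 3: Reduce the angle mod 2*pi: 5*pi - 4*pi = pi
Step 4: cos(pi) = -1
Step 5: Re(z^4) = 1296 * (-1) = -1296

-1296


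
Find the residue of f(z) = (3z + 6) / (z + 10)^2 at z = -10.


Step 1: Pole of order 2 at z = -10
Step 2: Res = lim d/dz [(z + 10)^2 * f(z)] as z -> -10
Step 3: (z + 10)^2 * f(z) = 3z + 6
Step 4: d/dz[3z + 6] = 3

3


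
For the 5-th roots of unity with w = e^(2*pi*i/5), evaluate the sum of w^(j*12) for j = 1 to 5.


Step 1: The sum sum_{j=1}^{n} w^(k*j) equals n if n | k, else 0.
Step 2: Here n = 5, k = 12
Step 3: Does n divide k? 5 | 12 -> False
Step 4: Sum = 0

0


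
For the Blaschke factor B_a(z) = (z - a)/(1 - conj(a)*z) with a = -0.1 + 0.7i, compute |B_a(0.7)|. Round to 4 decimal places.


Step 1: Numerator z0 - a = 0.7 - (-0.1 + 0.7i) = 0.8 - 0.7i
Step 2: Denominator 1 - conj(a)*z0 = 1 - (-0.1 - 0.7i)*0.7 = 1.07 + 0.49i
Step 3: |z0 - a|^2 = 0.8^2 + (-0.7)^2 = 1.13; |1 - conj(a)*z0|^2 = 1.07^2 + 0.49^2 = 1.385
Step 4: |B_a(0.7)| = sqrt(1.13 / 1.385) = sqrt(0.815884)
Step 5: = 0.9033

0.9033


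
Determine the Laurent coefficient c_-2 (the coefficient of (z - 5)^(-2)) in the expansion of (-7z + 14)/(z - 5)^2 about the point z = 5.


Step 1: Write the numerator in powers of (z - 5): -7z + 14 = -7(z - 5) + (-7*5 + 14) = -7(z - 5) - 21
Step 2: Divide by (z - 5)^2: f(z) = -21(z - 5)^(-2) - 7(z - 5)^(-1)
Step 3: This finite sum is the Laurent series of f about z = 5.
Step 4: Coefficient of (z - 5)^(-2) = -7*5 + 14 = -21

-21


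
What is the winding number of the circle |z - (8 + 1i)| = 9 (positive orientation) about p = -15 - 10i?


Step 1: Center c = (8, 1), radius = 9
Step 2: |p - c|^2 = (-23)^2 + (-11)^2 = 650
Step 3: r^2 = 81
Step 4: |p-c| > r so winding number = 0

0


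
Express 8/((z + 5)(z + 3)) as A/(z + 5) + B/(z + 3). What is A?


Step 1: Multiply both sides by (z + 5) and set z = -5
Step 2: A = 8 / (-5 + 3)
Step 3: A = 8 / (-2)
Step 4: A = -4

-4


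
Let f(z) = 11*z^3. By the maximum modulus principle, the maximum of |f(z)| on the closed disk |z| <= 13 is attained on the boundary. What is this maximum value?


Step 1: On |z| = 13, |f(z)| = 11 * |z|^3 = 11 * 13^3
Step 2: By maximum modulus principle, maximum is on boundary.
Step 3: Maximum = 11 * 2197 = 24167

24167


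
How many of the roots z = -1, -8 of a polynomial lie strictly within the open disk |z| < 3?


Step 1: Check each root:
  z = -1: |-1| = 1 < 3
  z = -8: |-8| = 8 >= 3
Step 2: Count = 1

1


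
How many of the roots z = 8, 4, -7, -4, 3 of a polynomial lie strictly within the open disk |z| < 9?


Step 1: Check each root:
  z = 8: |8| = 8 < 9
  z = 4: |4| = 4 < 9
  z = -7: |-7| = 7 < 9
  z = -4: |-4| = 4 < 9
  z = 3: |3| = 3 < 9
Step 2: Count = 5

5


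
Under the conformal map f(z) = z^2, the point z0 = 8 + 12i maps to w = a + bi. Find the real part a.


Step 1: z0 = 8 + 12i
Step 2: z0^2 = 8^2 - 12^2 + 192i
Step 3: real part = 64 - 144 = -80

-80


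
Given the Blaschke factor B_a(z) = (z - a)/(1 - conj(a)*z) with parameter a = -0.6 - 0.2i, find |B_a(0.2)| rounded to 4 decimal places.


Step 1: Numerator z0 - a = 0.2 - (-0.6 - 0.2i) = 0.8 + 0.2i
Step 2: Denominator 1 - conj(a)*z0 = 1 - (-0.6 + 0.2i)*0.2 = 1.12 - 0.04i
Step 3: |z0 - a|^2 = 0.8^2 + 0.2^2 = 0.68; |1 - conj(a)*z0|^2 = 1.12^2 + (-0.04)^2 = 1.256
Step 4: |B_a(0.2)| = sqrt(0.68 / 1.256) = sqrt(0.541401)
Step 5: = 0.7358

0.7358


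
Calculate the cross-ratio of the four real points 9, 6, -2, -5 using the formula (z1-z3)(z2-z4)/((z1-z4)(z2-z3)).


Step 1: (z1-z3)(z2-z4) = 11 * 11 = 121
Step 2: (z1-z4)(z2-z3) = 14 * 8 = 112
Step 3: Cross-ratio = 121/112 = 121/112

121/112


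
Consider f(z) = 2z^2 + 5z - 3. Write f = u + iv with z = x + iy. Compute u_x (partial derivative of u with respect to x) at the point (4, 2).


Step 1: f(z) = 2(x+iy)^2 + 5(x+iy) - 3
Step 2: u = 2(x^2 - y^2) + 5x - 3
Step 3: u_x = 4x + 5
Step 4: At (4, 2): u_x = 16 + 5 = 21

21


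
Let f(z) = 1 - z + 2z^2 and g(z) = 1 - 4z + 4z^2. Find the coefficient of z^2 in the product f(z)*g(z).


Step 1: z^2 term in f*g comes from: (1)*(4z^2) + (-z)*(-4z) + (2z^2)*(1)
Step 2: = 4 + 4 + 2
Step 3: = 10

10


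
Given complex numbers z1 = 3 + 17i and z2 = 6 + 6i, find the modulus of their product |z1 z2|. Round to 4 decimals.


Step 1: |z1| = sqrt(3^2 + 17^2) = sqrt(298)
Step 2: |z2| = sqrt(6^2 + 6^2) = sqrt(72)
Step 3: |z1*z2| = |z1|*|z2| = sqrt(298) * sqrt(72) = sqrt(298 * 72) = sqrt(21456)
Step 4: = 146.4787

146.4787


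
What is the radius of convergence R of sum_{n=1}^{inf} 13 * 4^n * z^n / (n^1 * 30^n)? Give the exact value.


Step 1: General term a_n = 13 * 4^n / (n^1 * 30^n)
Step 2: By the root test, |a_n|^(1/n) = 13^(1/n) * 4 / (n^(1/n) * 30) -> 4/30 as n -> infinity (since 13^(1/n) -> 1 and n^(1/n) -> 1)
Step 3: R = 1/lim|a_n|^(1/n) = 30/4 = 15/2

15/2


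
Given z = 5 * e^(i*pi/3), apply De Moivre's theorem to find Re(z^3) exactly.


Step 1: By De Moivre's theorem, z^3 = 5^3 * e^(i*3*pi/3) = 125 * (cos(pi) + i*sin(pi))
Step 2: |z|^3 = 5^3 = 125
Step 3: The angle pi already lies in [0, 2*pi)
Step 4: cos(pi) = -1
Step 5: Re(z^3) = 125 * (-1) = -125

-125


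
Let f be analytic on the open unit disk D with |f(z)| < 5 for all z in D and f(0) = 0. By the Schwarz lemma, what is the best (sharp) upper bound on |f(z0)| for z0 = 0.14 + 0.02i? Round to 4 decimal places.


Step 1: g = f/5 maps D -> D with g(0) = 0, so by the Schwarz lemma |g(z)| <= |z|, i.e. |f(z)| <= 5|z|; this is sharp (f(z) = 5z).
Step 2: |z0|^2 = 0.14^2 + 0.02^2 = 0.02
Step 3: |z0| = sqrt(0.02) = 0.141421
Step 4: Best bound = 5 * |z0| = 5 * 0.141421 = 0.7071

0.7071


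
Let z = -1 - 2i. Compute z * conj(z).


Step 1: conj(z) = -1 + 2i
Step 2: z * conj(z) = (-1)^2 + (-2)^2
Step 3: = 1 + 4 = 5

5


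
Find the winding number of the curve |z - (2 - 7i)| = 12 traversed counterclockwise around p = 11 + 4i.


Step 1: Center c = (2, -7), radius = 12
Step 2: |p - c|^2 = 9^2 + 11^2 = 202
Step 3: r^2 = 144
Step 4: |p-c| > r so winding number = 0

0


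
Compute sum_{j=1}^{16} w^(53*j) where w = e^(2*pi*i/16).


Step 1: The sum sum_{j=1}^{n} w^(k*j) equals n if n | k, else 0.
Step 2: Here n = 16, k = 53
Step 3: Does n divide k? 16 | 53 -> False
Step 4: Sum = 0

0


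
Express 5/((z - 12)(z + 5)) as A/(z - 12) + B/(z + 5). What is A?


Step 1: Multiply both sides by (z - 12) and set z = 12
Step 2: A = 5 / (12 + 5)
Step 3: A = 5 / 17
Step 4: A = 5/17

5/17


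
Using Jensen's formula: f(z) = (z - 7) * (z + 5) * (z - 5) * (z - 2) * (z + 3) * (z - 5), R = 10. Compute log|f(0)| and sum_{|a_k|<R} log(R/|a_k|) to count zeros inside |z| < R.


Jensen's formula: (1/2pi)*integral log|f(Re^it)|dt = log|f(0)| + sum_{|a_k|<R} log(R/|a_k|)
Step 1: f(0) = (-7) * 5 * (-5) * (-2) * 3 * (-5) = 5250
Step 2: log|f(0)| = log|7| + log|-5| + log|5| + log|2| + log|-3| + log|5| = 8.566
Step 3: Zeros inside |z| < 10: 7, -5, 5, 2, -3, 5
Step 4: Jensen sum = log(10/7) + log(10/5) + log(10/5) + log(10/2) + log(10/3) + log(10/5) = 5.2495
Step 5: n(R) = number of terms in the Jensen sum = count of zeros inside |z| < 10 = 6

6


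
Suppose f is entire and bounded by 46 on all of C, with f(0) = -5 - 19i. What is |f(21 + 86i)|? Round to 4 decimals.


Step 1: By Liouville's theorem, a bounded entire function is constant.
Step 2: f(z) = f(0) = -5 - 19i for all z.
Step 3: |f(w)| = |-5 - 19i| = sqrt(25 + 361)
Step 4: = 19.6469

19.6469


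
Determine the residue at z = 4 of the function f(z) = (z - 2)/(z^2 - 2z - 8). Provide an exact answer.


Step 1: Q(z) = z^2 - 2z - 8 = (z - 4)(z + 2)
Step 2: Q'(z) = 2z - 2
Step 3: Q'(4) = 6, P(4) = 2
Step 4: Res = P(4)/Q'(4) = 2/6 = 1/3

1/3


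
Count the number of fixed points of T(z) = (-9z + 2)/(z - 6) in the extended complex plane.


Step 1: Fixed points satisfy T(z) = z
Step 2: z^2 + 3z - 2 = 0
Step 3: Discriminant = 3^2 - 4*1*(-2) = 17
Step 4: Number of fixed points = 2

2


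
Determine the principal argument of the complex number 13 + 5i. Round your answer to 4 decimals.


Step 1: z = 13 + 5i
Step 2: arg(z) = atan2(5, 13)
Step 3: arg(z) = 0.3672

0.3672


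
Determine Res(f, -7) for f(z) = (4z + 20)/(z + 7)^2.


Step 1: Pole of order 2 at z = -7
Step 2: Res = lim d/dz [(z + 7)^2 * f(z)] as z -> -7
Step 3: (z + 7)^2 * f(z) = 4z + 20
Step 4: d/dz[4z + 20] = 4

4


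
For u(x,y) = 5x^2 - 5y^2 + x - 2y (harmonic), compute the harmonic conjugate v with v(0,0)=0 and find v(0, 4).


Step 1: v_x = -u_y = 10y + 2
Step 2: v_y = u_x = 10x + 1
Step 3: v = 10xy + 2x + y + C
Step 4: v(0,0) = 0 => C = 0
Step 5: v(0, 4) = 4

4


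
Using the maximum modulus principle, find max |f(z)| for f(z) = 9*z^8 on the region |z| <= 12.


Step 1: On |z| = 12, |f(z)| = 9 * |z|^8 = 9 * 12^8
Step 2: By maximum modulus principle, maximum is on boundary.
Step 3: Maximum = 9 * 429981696 = 3869835264

3869835264


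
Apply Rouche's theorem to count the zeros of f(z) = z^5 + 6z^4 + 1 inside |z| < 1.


Step 1: On |z| = 1 the three terms have sizes |z^5| = 1^5 = 1, |6z^4| = 6*1^4 = 6, |1| = 1
Step 2: The dominant term is g(z) = 6z^4; let h(z) = z^5 + 1 so f = g + h
Step 3: On |z| = 1: |g| = 6 and |h| <= 1 + 1 = 2
Step 4: Since 6 > 2, |h| < |g| on |z| = 1, so by Rouche f has the same number of zeros as g inside |z| < 1
Step 5: g(z) = 6z^4 has 4 zeros (at the origin, multiplicity 4) inside |z| < 1. Answer = 4

4


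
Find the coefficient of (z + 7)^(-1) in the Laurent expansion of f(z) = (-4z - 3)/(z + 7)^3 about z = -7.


Step 1: Write the numerator in powers of (z + 7): -4z - 3 = -4(z + 7) + (-4*(-7) - 3) = -4(z + 7) + 25
Step 2: Divide by (z + 7)^3: f(z) = 25(z + 7)^(-3) - 4(z + 7)^(-2)
Step 3: This finite sum is the Laurent series of f about z = -7.
Step 4: Only the powers -3 and -2 appear, so the coefficient of (z + 7)^(-1) = 0

0


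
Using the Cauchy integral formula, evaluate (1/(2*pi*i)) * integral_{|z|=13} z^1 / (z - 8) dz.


Step 1: f(z) = z^1, a = 8 is inside |z| = 13
Step 2: By Cauchy integral formula: (1/(2pi*i)) * integral = f(a)
Step 3: f(8) = 8^1 = 8

8


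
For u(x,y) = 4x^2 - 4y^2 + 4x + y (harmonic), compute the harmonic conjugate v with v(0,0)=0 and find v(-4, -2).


Step 1: v_x = -u_y = 8y - 1
Step 2: v_y = u_x = 8x + 4
Step 3: v = 8xy - x + 4y + C
Step 4: v(0,0) = 0 => C = 0
Step 5: v(-4, -2) = 60

60


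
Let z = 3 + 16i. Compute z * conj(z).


Step 1: conj(z) = 3 - 16i
Step 2: z * conj(z) = 3^2 + 16^2
Step 3: = 9 + 256 = 265

265


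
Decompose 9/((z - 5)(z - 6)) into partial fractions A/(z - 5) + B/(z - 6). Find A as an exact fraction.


Step 1: Multiply both sides by (z - 5) and set z = 5
Step 2: A = 9 / (5 - 6)
Step 3: A = 9 / (-1)
Step 4: A = -9

-9


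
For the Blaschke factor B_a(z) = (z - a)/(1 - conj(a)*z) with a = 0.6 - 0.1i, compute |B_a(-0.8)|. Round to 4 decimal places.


Step 1: Numerator z0 - a = -0.8 - (0.6 - 0.1i) = -1.4 + 0.1i
Step 2: Denominator 1 - conj(a)*z0 = 1 - (0.6 + 0.1i)*(-0.8) = 1.48 + 0.08i
Step 3: |z0 - a|^2 = (-1.4)^2 + 0.1^2 = 1.97; |1 - conj(a)*z0|^2 = 1.48^2 + 0.08^2 = 2.1968
Step 4: |B_a(-0.8)| = sqrt(1.97 / 2.1968) = sqrt(0.896759)
Step 5: = 0.947

0.947


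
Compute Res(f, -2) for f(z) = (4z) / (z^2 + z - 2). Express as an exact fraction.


Step 1: Q(z) = z^2 + z - 2 = (z + 2)(z - 1)
Step 2: Q'(z) = 2z + 1
Step 3: Q'(-2) = -3, P(-2) = -8
Step 4: Res = P(-2)/Q'(-2) = -8/(-3) = 8/3

8/3


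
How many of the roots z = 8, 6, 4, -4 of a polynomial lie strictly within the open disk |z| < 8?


Step 1: Check each root:
  z = 8: |8| = 8 >= 8
  z = 6: |6| = 6 < 8
  z = 4: |4| = 4 < 8
  z = -4: |-4| = 4 < 8
Step 2: Count = 3

3


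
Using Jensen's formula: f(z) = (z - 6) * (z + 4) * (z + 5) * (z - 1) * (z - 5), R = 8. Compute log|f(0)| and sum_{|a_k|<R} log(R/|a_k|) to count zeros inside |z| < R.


Jensen's formula: (1/2pi)*integral log|f(Re^it)|dt = log|f(0)| + sum_{|a_k|<R} log(R/|a_k|)
Step 1: f(0) = (-6) * 4 * 5 * (-1) * (-5) = -600
Step 2: log|f(0)| = log|6| + log|-4| + log|-5| + log|1| + log|5| = 6.3969
Step 3: Zeros inside |z| < 8: 6, -4, -5, 1, 5
Step 4: Jensen sum = log(8/6) + log(8/4) + log(8/5) + log(8/1) + log(8/5) = 4.0003
Step 5: n(R) = number of terms in the Jensen sum = count of zeros inside |z| < 8 = 5

5


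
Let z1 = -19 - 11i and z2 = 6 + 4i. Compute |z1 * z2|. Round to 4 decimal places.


Step 1: |z1| = sqrt((-19)^2 + (-11)^2) = sqrt(482)
Step 2: |z2| = sqrt(6^2 + 4^2) = sqrt(52)
Step 3: |z1*z2| = |z1|*|z2| = sqrt(482) * sqrt(52) = sqrt(482 * 52) = sqrt(25064)
Step 4: = 158.3161

158.3161


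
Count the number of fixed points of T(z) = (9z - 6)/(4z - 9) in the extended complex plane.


Step 1: Fixed points satisfy T(z) = z
Step 2: 4z^2 - 18z + 6 = 0
Step 3: Discriminant = (-18)^2 - 4*4*6 = 228
Step 4: Number of fixed points = 2

2


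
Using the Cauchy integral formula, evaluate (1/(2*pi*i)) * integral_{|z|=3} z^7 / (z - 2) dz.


Step 1: f(z) = z^7, a = 2 is inside |z| = 3
Step 2: By Cauchy integral formula: (1/(2pi*i)) * integral = f(a)
Step 3: f(2) = 2^7 = 128

128


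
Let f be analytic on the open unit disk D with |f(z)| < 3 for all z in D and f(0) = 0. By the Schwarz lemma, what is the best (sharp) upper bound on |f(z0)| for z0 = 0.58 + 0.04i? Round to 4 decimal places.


Step 1: g = f/3 maps D -> D with g(0) = 0, so by the Schwarz lemma |g(z)| <= |z|, i.e. |f(z)| <= 3|z|; this is sharp (f(z) = 3z).
Step 2: |z0|^2 = 0.58^2 + 0.04^2 = 0.338
Step 3: |z0| = sqrt(0.338) = 0.581378
Step 4: Best bound = 3 * |z0| = 3 * 0.581378 = 1.7441

1.7441


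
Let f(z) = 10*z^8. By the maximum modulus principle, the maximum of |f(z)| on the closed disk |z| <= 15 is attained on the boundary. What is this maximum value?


Step 1: On |z| = 15, |f(z)| = 10 * |z|^8 = 10 * 15^8
Step 2: By maximum modulus principle, maximum is on boundary.
Step 3: Maximum = 10 * 2562890625 = 25628906250

25628906250


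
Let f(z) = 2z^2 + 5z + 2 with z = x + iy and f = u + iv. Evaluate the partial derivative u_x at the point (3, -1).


Step 1: f(z) = 2(x+iy)^2 + 5(x+iy) + 2
Step 2: u = 2(x^2 - y^2) + 5x + 2
Step 3: u_x = 4x + 5
Step 4: At (3, -1): u_x = 12 + 5 = 17

17


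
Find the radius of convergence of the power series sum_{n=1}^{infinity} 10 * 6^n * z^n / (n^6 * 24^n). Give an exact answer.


Step 1: General term a_n = 10 * 6^n / (n^6 * 24^n)
Step 2: By the root test, |a_n|^(1/n) = 10^(1/n) * 6 / (n^(6/n) * 24) -> 6/24 as n -> infinity (since 10^(1/n) -> 1 and n^(6/n) -> 1)
Step 3: R = 1/lim|a_n|^(1/n) = 24/6 = 4

4


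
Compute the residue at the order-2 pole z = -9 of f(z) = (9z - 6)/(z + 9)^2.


Step 1: Pole of order 2 at z = -9
Step 2: Res = lim d/dz [(z + 9)^2 * f(z)] as z -> -9
Step 3: (z + 9)^2 * f(z) = 9z - 6
Step 4: d/dz[9z - 6] = 9

9


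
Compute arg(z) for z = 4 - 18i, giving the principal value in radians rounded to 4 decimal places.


Step 1: z = 4 - 18i
Step 2: arg(z) = atan2(-18, 4)
Step 3: arg(z) = -1.3521

-1.3521


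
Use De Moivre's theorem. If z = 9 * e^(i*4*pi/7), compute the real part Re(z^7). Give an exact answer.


Step 1: By De Moivre's theorem, z^7 = 9^7 * e^(i*7*4*pi/7) = 4782969 * (cos(4*pi) + i*sin(4*pi))
Step 2: |z|^7 = 9^7 = 4782969
Step 3: Reduce the angle mod 2*pi: 4*pi - 4*pi = 0
Step 4: cos(0) = 1
Step 5: Re(z^7) = 4782969 * 1 = 4782969

4782969
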